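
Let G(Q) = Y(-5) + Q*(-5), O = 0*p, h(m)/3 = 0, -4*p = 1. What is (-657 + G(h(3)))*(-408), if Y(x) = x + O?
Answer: 270096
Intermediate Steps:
p = -1/4 (p = -1/4*1 = -1/4 ≈ -0.25000)
h(m) = 0 (h(m) = 3*0 = 0)
O = 0 (O = 0*(-1/4) = 0)
Y(x) = x (Y(x) = x + 0 = x)
G(Q) = -5 - 5*Q (G(Q) = -5 + Q*(-5) = -5 - 5*Q)
(-657 + G(h(3)))*(-408) = (-657 + (-5 - 5*0))*(-408) = (-657 + (-5 + 0))*(-408) = (-657 - 5)*(-408) = -662*(-408) = 270096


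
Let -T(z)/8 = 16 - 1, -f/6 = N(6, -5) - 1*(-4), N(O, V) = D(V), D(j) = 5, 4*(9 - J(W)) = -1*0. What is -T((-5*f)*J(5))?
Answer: 120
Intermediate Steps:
J(W) = 9 (J(W) = 9 - (-1)*0/4 = 9 - 1/4*0 = 9 + 0 = 9)
N(O, V) = 5
f = -54 (f = -6*(5 - 1*(-4)) = -6*(5 + 4) = -6*9 = -54)
T(z) = -120 (T(z) = -8*(16 - 1) = -8*15 = -120)
-T((-5*f)*J(5)) = -1*(-120) = 120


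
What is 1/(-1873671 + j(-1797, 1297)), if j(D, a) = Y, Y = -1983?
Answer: -1/1875654 ≈ -5.3315e-7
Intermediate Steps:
j(D, a) = -1983
1/(-1873671 + j(-1797, 1297)) = 1/(-1873671 - 1983) = 1/(-1875654) = -1/1875654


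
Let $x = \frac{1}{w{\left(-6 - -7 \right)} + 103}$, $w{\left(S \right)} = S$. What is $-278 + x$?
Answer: $- \frac{28911}{104} \approx -277.99$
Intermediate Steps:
$x = \frac{1}{104}$ ($x = \frac{1}{\left(-6 - -7\right) + 103} = \frac{1}{\left(-6 + 7\right) + 103} = \frac{1}{1 + 103} = \frac{1}{104} \approx 0.0096154$)
$-278 + x = -278 + \frac{1}{104} = - \frac{28911}{104}$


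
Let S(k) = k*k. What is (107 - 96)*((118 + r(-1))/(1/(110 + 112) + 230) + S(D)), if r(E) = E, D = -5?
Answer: 14327489/51061 ≈ 280.60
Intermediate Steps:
S(k) = k²
(107 - 96)*((118 + r(-1))/(1/(110 + 112) + 230) + S(D)) = (107 - 96)*((118 - 1)/(1/(110 + 112) + 230) + (-5)²) = 11*(117/(1/222 + 230) + 25) = 11*(117/(51061/222) + 25) = 11*(117*(222/51061) + 25) = 11*(25974/51061 + 25) = 11*(1302499/51061) = 14327489/51061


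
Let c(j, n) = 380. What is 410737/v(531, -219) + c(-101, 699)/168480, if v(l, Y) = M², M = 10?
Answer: 865012597/210600 ≈ 4107.4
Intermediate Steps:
v(l, Y) = 100 (v(l, Y) = 10² = 100)
410737/v(531, -219) + c(-101, 699)/168480 = 410737/100 + 380/168480 = 410737*(1/100) + 380*(1/168480) = 410737/100 + 19/8424 = 865012597/210600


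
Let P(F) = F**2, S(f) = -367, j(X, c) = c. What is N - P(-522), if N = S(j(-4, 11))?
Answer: -272851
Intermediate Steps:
N = -367
N - P(-522) = -367 - 1*(-522)**2 = -367 - 1*272484 = -367 - 272484 = -272851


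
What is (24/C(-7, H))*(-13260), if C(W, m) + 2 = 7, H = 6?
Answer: -63648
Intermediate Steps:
C(W, m) = 5 (C(W, m) = -2 + 7 = 5)
(24/C(-7, H))*(-13260) = (24/5)*(-13260) = -63648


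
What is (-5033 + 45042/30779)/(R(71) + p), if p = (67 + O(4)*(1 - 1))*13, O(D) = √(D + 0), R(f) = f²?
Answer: -154865665/181965448 ≈ -0.85107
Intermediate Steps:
O(D) = √D
p = 871 (p = (67 + √4*(1 - 1))*13 = (67 + 2*0)*13 = (67 + 0)*13 = 67*13 = 871)
(-5033 + 45042/30779)/(R(71) + p) = (-5033 + 45042/30779)/(71² + 871) = (-5033 + 45042*(1/30779))/(5041 + 871) = (-5033 + 45042/30779)/5912 = -154865665/30779*1/5912 = -154865665/181965448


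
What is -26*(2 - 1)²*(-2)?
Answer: 52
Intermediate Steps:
-26*(2 - 1)²*(-2) = -26*1²*(-2) = -26*1*(-2) = -26*(-2) = 52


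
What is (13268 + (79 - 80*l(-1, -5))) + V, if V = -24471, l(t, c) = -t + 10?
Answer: -12004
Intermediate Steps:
l(t, c) = 10 - t
(13268 + (79 - 80*l(-1, -5))) + V = (13268 + (79 - 80*(10 - 1*(-1)))) - 24471 = (13268 + (79 - 80*(10 + 1))) - 24471 = (13268 + (79 - 80*11)) - 24471 = (13268 + (79 - 880)) - 24471 = (13268 - 801) - 24471 = 12467 - 24471 = -12004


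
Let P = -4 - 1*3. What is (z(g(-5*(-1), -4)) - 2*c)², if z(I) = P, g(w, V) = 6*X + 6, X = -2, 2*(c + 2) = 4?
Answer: 49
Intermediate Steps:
c = 0 (c = -2 + (½)*4 = -2 + 2 = 0)
g(w, V) = -6 (g(w, V) = 6*(-2) + 6 = -12 + 6 = -6)
P = -7 (P = -4 - 3 = -7)
z(I) = -7
(z(g(-5*(-1), -4)) - 2*c)² = (-7 - 2*0)² = (-7 + 0)² = (-7)² = 49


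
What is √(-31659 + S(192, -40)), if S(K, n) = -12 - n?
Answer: I*√31631 ≈ 177.85*I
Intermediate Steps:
√(-31659 + S(192, -40)) = √(-31659 + (-12 - 1*(-40))) = √(-31659 + (-12 + 40)) = √(-31659 + 28) = √(-31631) = I*√31631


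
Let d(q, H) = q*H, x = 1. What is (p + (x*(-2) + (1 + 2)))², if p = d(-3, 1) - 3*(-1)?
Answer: 1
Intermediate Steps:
d(q, H) = H*q
p = 0 (p = 1*(-3) - 3*(-1) = -3 + 3 = 0)
(p + (x*(-2) + (1 + 2)))² = (0 + (1*(-2) + (1 + 2)))² = (0 + (-2 + 3))² = (0 + 1)² = 1² = 1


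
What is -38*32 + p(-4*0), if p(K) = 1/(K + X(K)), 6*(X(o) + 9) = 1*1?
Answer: -64454/53 ≈ -1216.1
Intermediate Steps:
X(o) = -53/6 (X(o) = -9 + (1*1)/6 = -9 + (⅙)*1 = -9 + ⅙ = -53/6)
p(K) = 1/(-53/6 + K) (p(K) = 1/(K - 53/6) = 1/(-53/6 + K))
-38*32 + p(-4*0) = -38*32 + 6/(-53 + 6*(-4*0)) = -1216 + 6/(-53 + 6*0) = -1216 + 6/(-53 + 0) = -1216 + 6/(-53) = -1216 + 6*(-1/53) = -1216 - 6/53 = -64454/53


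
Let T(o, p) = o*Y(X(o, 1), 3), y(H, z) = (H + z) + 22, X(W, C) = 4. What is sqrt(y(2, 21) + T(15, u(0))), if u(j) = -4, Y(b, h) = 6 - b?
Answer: 5*sqrt(3) ≈ 8.6602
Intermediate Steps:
y(H, z) = 22 + H + z
T(o, p) = 2*o (T(o, p) = o*(6 - 1*4) = o*(6 - 4) = o*2 = 2*o)
sqrt(y(2, 21) + T(15, u(0))) = sqrt((22 + 2 + 21) + 2*15) = sqrt(45 + 30) = sqrt(75) = 5*sqrt(3)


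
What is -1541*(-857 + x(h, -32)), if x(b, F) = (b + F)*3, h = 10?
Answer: 1422343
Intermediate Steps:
x(b, F) = 3*F + 3*b (x(b, F) = (F + b)*3 = 3*F + 3*b)
-1541*(-857 + x(h, -32)) = -1541*(-857 + (3*(-32) + 3*10)) = -1541*(-857 + (-96 + 30)) = -1541*(-857 - 66) = -1541*(-923) = 1422343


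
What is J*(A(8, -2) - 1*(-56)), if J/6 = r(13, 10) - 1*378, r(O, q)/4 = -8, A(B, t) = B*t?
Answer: -98400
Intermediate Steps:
r(O, q) = -32 (r(O, q) = 4*(-8) = -32)
J = -2460 (J = 6*(-32 - 1*378) = 6*(-32 - 378) = 6*(-410) = -2460)
J*(A(8, -2) - 1*(-56)) = -2460*(8*(-2) - 1*(-56)) = -2460*(-16 + 56) = -2460*40 = -98400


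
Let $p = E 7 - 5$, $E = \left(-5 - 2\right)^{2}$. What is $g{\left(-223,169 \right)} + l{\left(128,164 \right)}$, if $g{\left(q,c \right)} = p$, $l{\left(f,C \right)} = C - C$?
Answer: $338$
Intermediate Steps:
$E = 49$ ($E = \left(-7\right)^{2} = 49$)
$l{\left(f,C \right)} = 0$
$p = 338$ ($p = 49 \cdot 7 - 5 = 343 - 5 = 338$)
$g{\left(q,c \right)} = 338$
$g{\left(-223,169 \right)} + l{\left(128,164 \right)} = 338 + 0 = 338$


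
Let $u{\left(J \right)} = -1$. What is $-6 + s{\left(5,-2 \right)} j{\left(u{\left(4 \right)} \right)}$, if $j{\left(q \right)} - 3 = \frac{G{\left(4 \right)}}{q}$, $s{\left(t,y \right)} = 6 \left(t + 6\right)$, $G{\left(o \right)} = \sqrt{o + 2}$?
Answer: $192 - 66 \sqrt{6} \approx 30.334$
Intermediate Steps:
$G{\left(o \right)} = \sqrt{2 + o}$
$s{\left(t,y \right)} = 36 + 6 t$ ($s{\left(t,y \right)} = 6 \left(6 + t\right) = 36 + 6 t$)
$j{\left(q \right)} = 3 + \frac{\sqrt{6}}{q}$ ($j{\left(q \right)} = 3 + \frac{\sqrt{2 + 4}}{q} = 3 + \frac{\sqrt{6}}{q}$)
$-6 + s{\left(5,-2 \right)} j{\left(u{\left(4 \right)} \right)} = -6 + \left(36 + 6 \cdot 5\right) \left(3 + \frac{\sqrt{6}}{-1}\right) = -6 + \left(36 + 30\right) \left(3 + \sqrt{6} \left(-1\right)\right) = -6 + 66 \left(3 - \sqrt{6}\right) = -6 + \left(198 - 66 \sqrt{6}\right) = 192 - 66 \sqrt{6}$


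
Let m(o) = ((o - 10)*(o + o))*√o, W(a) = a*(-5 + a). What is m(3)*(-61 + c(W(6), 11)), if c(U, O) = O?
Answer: 2100*√3 ≈ 3637.3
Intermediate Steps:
m(o) = 2*o^(3/2)*(-10 + o) (m(o) = ((-10 + o)*(2*o))*√o = (2*o*(-10 + o))*√o = 2*o^(3/2)*(-10 + o))
m(3)*(-61 + c(W(6), 11)) = (2*3^(3/2)*(-10 + 3))*(-61 + 11) = (2*(3*√3)*(-7))*(-50) = -42*√3*(-50) = 2100*√3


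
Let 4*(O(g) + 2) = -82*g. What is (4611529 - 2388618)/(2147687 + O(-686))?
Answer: 2222911/2161748 ≈ 1.0283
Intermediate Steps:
O(g) = -2 - 41*g/2 (O(g) = -2 + (-82*g)/4 = -2 - 41*g/2)
(4611529 - 2388618)/(2147687 + O(-686)) = (4611529 - 2388618)/(2147687 + (-2 - 41/2*(-686))) = 2222911/(2147687 + (-2 + 14063)) = 2222911/(2147687 + 14061) = 2222911/2161748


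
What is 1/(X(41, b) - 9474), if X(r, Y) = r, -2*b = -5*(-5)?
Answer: -1/9433 ≈ -0.00010601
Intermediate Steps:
b = -25/2 (b = -(-5)*(-5)/2 = -½*25 = -25/2 ≈ -12.500)
1/(X(41, b) - 9474) = 1/(41 - 9474) = 1/(-9433) = -1/9433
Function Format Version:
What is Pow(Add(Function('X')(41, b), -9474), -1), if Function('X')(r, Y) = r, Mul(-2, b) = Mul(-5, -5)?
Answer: Rational(-1, 9433) ≈ -0.00010601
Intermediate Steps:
b = Rational(-25, 2) (b = Mul(Rational(-1, 2), Mul(-5, -5)) = Mul(Rational(-1, 2), 25) = Rational(-25, 2) ≈ -12.500)
Pow(Add(Function('X')(41, b), -9474), -1) = Pow(Add(41, -9474), -1) = Pow(-9433, -1) = Rational(-1, 9433)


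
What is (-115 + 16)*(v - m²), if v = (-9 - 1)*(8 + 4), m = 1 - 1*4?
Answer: 12771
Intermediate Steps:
m = -3 (m = 1 - 4 = -3)
v = -120 (v = -10*12 = -120)
(-115 + 16)*(v - m²) = (-115 + 16)*(-120 - 1*(-3)²) = -99*(-120 - 1*9) = -99*(-120 - 9) = -99*(-129) = 12771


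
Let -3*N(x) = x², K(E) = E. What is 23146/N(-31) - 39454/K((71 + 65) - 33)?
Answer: -45067408/98983 ≈ -455.30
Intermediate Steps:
N(x) = -x²/3
23146/N(-31) - 39454/K((71 + 65) - 33) = 23146/((-⅓*(-31)²)) - 39454/((71 + 65) - 33) = 23146/((-⅓*961)) - 39454/(136 - 33) = 23146/(-961/3) - 39454/103 = 23146*(-3/961) - 39454*1/103 = -69438/961 - 39454/103 = -45067408/98983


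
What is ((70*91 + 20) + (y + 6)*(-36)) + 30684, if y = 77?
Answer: 34086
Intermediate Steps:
((70*91 + 20) + (y + 6)*(-36)) + 30684 = ((70*91 + 20) + (77 + 6)*(-36)) + 30684 = ((6370 + 20) + 83*(-36)) + 30684 = (6390 - 2988) + 30684 = 3402 + 30684 = 34086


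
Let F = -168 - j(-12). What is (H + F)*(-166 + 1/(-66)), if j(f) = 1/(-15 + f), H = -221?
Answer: 57535207/891 ≈ 64574.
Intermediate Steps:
F = -4535/27 (F = -168 - 1/(-15 - 12) = -168 - 1/(-27) = -168 - 1*(-1/27) = -168 + 1/27 = -4535/27 ≈ -167.96)
(H + F)*(-166 + 1/(-66)) = (-221 - 4535/27)*(-166 + 1/(-66)) = -10502*(-166 - 1/66)/27 = -10502/27*(-10957/66) = 57535207/891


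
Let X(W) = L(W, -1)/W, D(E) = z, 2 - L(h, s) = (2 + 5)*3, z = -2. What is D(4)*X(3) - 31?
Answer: -55/3 ≈ -18.333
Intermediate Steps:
L(h, s) = -19 (L(h, s) = 2 - (2 + 5)*3 = 2 - 7*3 = 2 - 1*21 = 2 - 21 = -19)
D(E) = -2
X(W) = -19/W
D(4)*X(3) - 31 = -(-38)/3 - 31 = -2*(-19/3) - 31 = 38/3 - 31 = -55/3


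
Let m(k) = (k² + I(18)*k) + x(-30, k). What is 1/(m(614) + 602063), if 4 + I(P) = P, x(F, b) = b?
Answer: 1/988269 ≈ 1.0119e-6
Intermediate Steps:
I(P) = -4 + P
m(k) = k² + 15*k (m(k) = (k² + (-4 + 18)*k) + k = (k² + 14*k) + k = k² + 15*k)
1/(m(614) + 602063) = 1/(614*(15 + 614) + 602063) = 1/(614*629 + 602063) = 1/(386206 + 602063) = 1/988269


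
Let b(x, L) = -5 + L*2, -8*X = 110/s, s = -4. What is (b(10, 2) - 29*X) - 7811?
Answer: -126587/16 ≈ -7911.7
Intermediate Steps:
X = 55/16 (X = -55/(4*(-4)) = -55*(-1)/(4*4) = -⅛*(-55/2) = 55/16 ≈ 3.4375)
b(x, L) = -5 + 2*L
(b(10, 2) - 29*X) - 7811 = ((-5 + 2*2) - 29*55/16) - 7811 = ((-5 + 4) - 1595/16) - 7811 = (-1 - 1595/16) - 7811 = -1611/16 - 7811 = -126587/16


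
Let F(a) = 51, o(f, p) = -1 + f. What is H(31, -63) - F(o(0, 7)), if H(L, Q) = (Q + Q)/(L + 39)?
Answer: -264/5 ≈ -52.800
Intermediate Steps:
H(L, Q) = 2*Q/(39 + L) (H(L, Q) = (2*Q)/(39 + L) = 2*Q/(39 + L))
H(31, -63) - F(o(0, 7)) = 2*(-63)/(39 + 31) - 1*51 = 2*(-63)/70 - 51 = 2*(-63)*(1/70) - 51 = -9/5 - 51 = -264/5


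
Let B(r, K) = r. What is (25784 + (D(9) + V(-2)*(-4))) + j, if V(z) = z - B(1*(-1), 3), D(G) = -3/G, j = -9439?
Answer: 49046/3 ≈ 16349.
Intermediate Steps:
V(z) = 1 + z (V(z) = z - (-1) = z - 1*(-1) = z + 1 = 1 + z)
(25784 + (D(9) + V(-2)*(-4))) + j = (25784 + (-3/9 + (1 - 2)*(-4))) - 9439 = (25784 + (-3*⅑ - 1*(-4))) - 9439 = (25784 + (-⅓ + 4)) - 9439 = (25784 + 11/3) - 9439 = 77363/3 - 9439 = 49046/3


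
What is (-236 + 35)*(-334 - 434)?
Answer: 154368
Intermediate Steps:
(-236 + 35)*(-334 - 434) = -201*(-768) = 154368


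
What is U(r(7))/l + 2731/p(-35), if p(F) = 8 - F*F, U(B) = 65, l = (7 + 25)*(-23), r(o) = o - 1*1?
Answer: -2089121/895712 ≈ -2.3324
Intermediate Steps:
r(o) = -1 + o (r(o) = o - 1 = -1 + o)
l = -736 (l = 32*(-23) = -736)
p(F) = 8 - F²
U(r(7))/l + 2731/p(-35) = 65/(-736) + 2731/(8 - 1*(-35)²) = 65*(-1/736) + 2731/(8 - 1*1225) = -65/736 + 2731/(8 - 1225) = -65/736 + 2731/(-1217) = -65/736 + 2731*(-1/1217) = -65/736 - 2731/1217 = -2089121/895712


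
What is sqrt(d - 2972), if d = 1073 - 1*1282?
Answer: I*sqrt(3181) ≈ 56.4*I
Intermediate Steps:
d = -209 (d = 1073 - 1282 = -209)
sqrt(d - 2972) = sqrt(-209 - 2972) = sqrt(-3181) = I*sqrt(3181)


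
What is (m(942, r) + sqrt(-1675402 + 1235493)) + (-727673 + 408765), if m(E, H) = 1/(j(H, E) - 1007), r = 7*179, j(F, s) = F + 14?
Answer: -82916079/260 + I*sqrt(439909) ≈ -3.1891e+5 + 663.26*I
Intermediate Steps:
j(F, s) = 14 + F
r = 1253
m(E, H) = 1/(-993 + H) (m(E, H) = 1/((14 + H) - 1007) = 1/(-993 + H))
(m(942, r) + sqrt(-1675402 + 1235493)) + (-727673 + 408765) = (1/(-993 + 1253) + sqrt(-1675402 + 1235493)) + (-727673 + 408765) = (1/260 + sqrt(-439909)) - 318908 = (1/260 + I*sqrt(439909)) - 318908 = -82916079/260 + I*sqrt(439909)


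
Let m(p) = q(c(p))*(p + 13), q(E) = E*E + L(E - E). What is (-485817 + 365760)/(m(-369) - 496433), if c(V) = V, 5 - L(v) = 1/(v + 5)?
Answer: 600285/244857289 ≈ 0.0024516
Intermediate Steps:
L(v) = 5 - 1/(5 + v) (L(v) = 5 - 1/(v + 5) = 5 - 1/(5 + v))
q(E) = 24/5 + E**2 (q(E) = E*E + (24 + 5*(E - E))/(5 + (E - E)) = E**2 + (24 + 5*0)/(5 + 0) = E**2 + (24 + 0)/5 = E**2 + (1/5)*24 = E**2 + 24/5 = 24/5 + E**2)
m(p) = (13 + p)*(24/5 + p**2) (m(p) = (24/5 + p**2)*(p + 13) = (24/5 + p**2)*(13 + p) = (13 + p)*(24/5 + p**2))
(-485817 + 365760)/(m(-369) - 496433) = (-485817 + 365760)/((13 - 369)*(24 + 5*(-369)**2)/5 - 496433) = -120057/((1/5)*(-356)*(24 + 5*136161) - 496433) = -120057/((1/5)*(-356)*(24 + 680805) - 496433) = -120057/((1/5)*(-356)*680829 - 496433) = -120057/(-242375124/5 - 496433) = -120057/(-244857289/5) = -120057*(-5/244857289) = 600285/244857289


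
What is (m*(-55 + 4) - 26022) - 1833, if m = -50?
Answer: -25305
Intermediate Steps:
(m*(-55 + 4) - 26022) - 1833 = (-50*(-55 + 4) - 26022) - 1833 = (-50*(-51) - 26022) - 1833 = (2550 - 26022) - 1833 = -23472 - 1833 = -25305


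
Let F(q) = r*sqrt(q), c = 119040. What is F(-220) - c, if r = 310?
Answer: -119040 + 620*I*sqrt(55) ≈ -1.1904e+5 + 4598.0*I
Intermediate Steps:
F(q) = 310*sqrt(q)
F(-220) - c = 310*sqrt(-220) - 1*119040 = 310*(2*I*sqrt(55)) - 119040 = 620*I*sqrt(55) - 119040 = -119040 + 620*I*sqrt(55)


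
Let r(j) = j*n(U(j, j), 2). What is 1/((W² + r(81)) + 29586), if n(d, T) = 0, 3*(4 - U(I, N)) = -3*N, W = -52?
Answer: 1/32290 ≈ 3.0969e-5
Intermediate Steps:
U(I, N) = 4 + N (U(I, N) = 4 - (-1)*N = 4 + N)
r(j) = 0 (r(j) = j*0 = 0)
1/((W² + r(81)) + 29586) = 1/(((-52)² + 0) + 29586) = 1/((2704 + 0) + 29586) = 1/(2704 + 29586) = 1/32290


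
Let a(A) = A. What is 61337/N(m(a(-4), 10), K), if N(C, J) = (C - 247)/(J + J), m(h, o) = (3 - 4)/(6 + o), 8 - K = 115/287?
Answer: -4280831904/1134511 ≈ -3773.3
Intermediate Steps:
K = 2181/287 (K = 8 - 115/287 = 2181/287 ≈ 7.5993)
m(h, o) = -1/(6 + o)
N(C, J) = (-247 + C)/(2*J) (N(C, J) = (-247 + C)/((2*J)) = (-247 + C)*(1/(2*J)) = (-247 + C)/(2*J))
61337/N(m(a(-4), 10), K) = 61337/(((-247 - 1/(6 + 10))/(2*(2181/287)))) = 61337/(((1/2)*(287/2181)*(-247 - 1/16))) = 61337/(((1/2)*(287/2181)*(-3953/16))) = 61337/(-1134511/69792) = 61337*(-69792/1134511) = -4280831904/1134511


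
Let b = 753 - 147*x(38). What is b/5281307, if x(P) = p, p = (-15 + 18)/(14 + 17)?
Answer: 22902/163720517 ≈ 0.00013988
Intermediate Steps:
p = 3/31 ≈ 0.096774
x(P) = 3/31
b = 22902/31 (b = 753 - 147*3/31 = 753 - 441/31 = 22902/31 ≈ 738.77)
b/5281307 = (22902/31)/5281307 = (22902/31)*(1/5281307) = 22902/163720517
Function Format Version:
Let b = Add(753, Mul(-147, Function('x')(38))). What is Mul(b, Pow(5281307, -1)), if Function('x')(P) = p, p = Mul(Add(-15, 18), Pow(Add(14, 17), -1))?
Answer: Rational(22902, 163720517) ≈ 0.00013988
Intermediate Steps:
p = Rational(3, 31) (p = Mul(3, Pow(31, -1)) = Mul(3, Rational(1, 31)) = Rational(3, 31) ≈ 0.096774)
Function('x')(P) = Rational(3, 31)
b = Rational(22902, 31) (b = Add(753, Mul(-147, Rational(3, 31))) = Add(753, Rational(-441, 31)) = Rational(22902, 31) ≈ 738.77)
Mul(b, Pow(5281307, -1)) = Mul(Rational(22902, 31), Pow(5281307, -1)) = Mul(Rational(22902, 31), Rational(1, 5281307)) = Rational(22902, 163720517)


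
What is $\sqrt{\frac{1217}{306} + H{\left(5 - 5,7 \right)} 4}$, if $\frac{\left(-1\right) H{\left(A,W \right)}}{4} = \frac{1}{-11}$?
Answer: $\frac{\sqrt{6837842}}{1122} \approx 2.3306$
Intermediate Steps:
$H{\left(A,W \right)} = \frac{4}{11}$ ($H{\left(A,W \right)} = - \frac{4}{-11} = \left(-4\right) \left(- \frac{1}{11}\right) = \frac{4}{11}$)
$\sqrt{\frac{1217}{306} + H{\left(5 - 5,7 \right)} 4} = \sqrt{\frac{1217}{306} + \frac{4}{11} \cdot 4} = \sqrt{1217 \cdot \frac{1}{306} + \frac{16}{11}} = \sqrt{\frac{1217}{306} + \frac{16}{11}} = \sqrt{\frac{18283}{3366}} = \frac{\sqrt{6837842}}{1122}$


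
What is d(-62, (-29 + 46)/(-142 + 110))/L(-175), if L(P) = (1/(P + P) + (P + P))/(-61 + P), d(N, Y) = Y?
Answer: -175525/490004 ≈ -0.35821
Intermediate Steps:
L(P) = (1/(2*P) + 2*P)/(-61 + P)
d(-62, (-29 + 46)/(-142 + 110))/L(-175) = ((-29 + 46)/(-142 + 110))/(((1/2)*(1 + 4*(-175)**2)/(-175*(-61 - 175)))) = (17/(-32))/(((1/2)*(-1/175)*(1 + 4*30625)/(-236))) = (17*(-1/32))/(((1/2)*(-1/175)*(-1/236)*(1 + 122500))) = -17/(32*((1/2)*(-1/175)*(-1/236)*122501)) = -17/(32*122501/82600) = -17/32*82600/122501 = -175525/490004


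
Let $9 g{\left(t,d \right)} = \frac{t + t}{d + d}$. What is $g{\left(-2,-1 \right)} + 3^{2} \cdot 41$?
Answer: $\frac{3323}{9} \approx 369.22$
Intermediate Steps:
$g{\left(t,d \right)} = \frac{t}{9 d}$ ($g{\left(t,d \right)} = \frac{\left(t + t\right) \frac{1}{d + d}}{9} = \frac{2 t \frac{1}{2 d}}{9} = \frac{t \frac{1}{d}}{9} = \frac{t}{9 d}$)
$g{\left(-2,-1 \right)} + 3^{2} \cdot 41 = \frac{1}{9} \left(-2\right) \frac{1}{-1} + 3^{2} \cdot 41 = \frac{1}{9} \left(-2\right) \left(-1\right) + 9 \cdot 41 = \frac{2}{9} + 369 = \frac{3323}{9}$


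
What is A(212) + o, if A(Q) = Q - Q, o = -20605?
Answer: -20605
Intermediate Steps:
A(Q) = 0
A(212) + o = 0 - 20605 = -20605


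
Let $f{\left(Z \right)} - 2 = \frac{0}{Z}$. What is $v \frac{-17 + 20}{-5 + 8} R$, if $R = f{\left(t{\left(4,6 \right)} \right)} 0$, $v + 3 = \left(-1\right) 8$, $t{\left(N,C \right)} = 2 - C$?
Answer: $0$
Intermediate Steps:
$f{\left(Z \right)} = 2$ ($f{\left(Z \right)} = 2 + \frac{0}{Z} = 2 + 0 = 2$)
$v = -11$ ($v = -3 - 8 = -11$)
$R = 0$ ($R = 2 \cdot 0 = 0$)
$v \frac{-17 + 20}{-5 + 8} R = - 11 \frac{-17 + 20}{-5 + 8} \cdot 0 = - 11 \cdot \frac{3}{3} \cdot 0 = - 11 \cdot 3 \cdot \frac{1}{3} \cdot 0 = \left(-11\right) 1 \cdot 0 = \left(-11\right) 0 = 0$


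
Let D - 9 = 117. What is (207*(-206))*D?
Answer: -5372892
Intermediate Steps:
D = 126 (D = 9 + 117 = 126)
(207*(-206))*D = (207*(-206))*126 = -42642*126 = -5372892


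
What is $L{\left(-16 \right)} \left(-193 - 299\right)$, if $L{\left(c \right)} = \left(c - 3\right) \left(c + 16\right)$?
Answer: $0$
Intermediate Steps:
$L{\left(c \right)} = \left(-3 + c\right) \left(16 + c\right)$
$L{\left(-16 \right)} \left(-193 - 299\right) = \left(-48 + \left(-16\right)^{2} + 13 \left(-16\right)\right) \left(-193 - 299\right) = \left(-48 + 256 - 208\right) \left(-492\right) = 0 \left(-492\right) = 0$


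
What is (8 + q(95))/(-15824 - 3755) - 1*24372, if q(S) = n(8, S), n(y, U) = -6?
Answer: -477179390/19579 ≈ -24372.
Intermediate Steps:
q(S) = -6
(8 + q(95))/(-15824 - 3755) - 1*24372 = (8 - 6)/(-15824 - 3755) - 1*24372 = 2/(-19579) - 24372 = 2*(-1/19579) - 24372 = -2/19579 - 24372 = -477179390/19579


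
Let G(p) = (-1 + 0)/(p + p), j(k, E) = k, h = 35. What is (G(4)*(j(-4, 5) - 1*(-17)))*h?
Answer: -455/8 ≈ -56.875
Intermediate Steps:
G(p) = -1/(2*p)
(G(4)*(j(-4, 5) - 1*(-17)))*h = ((-1/2/4)*(-4 - 1*(-17)))*35 = ((-1/2*1/4)*(-4 + 17))*35 = -1/8*13*35 = -13/8*35 = -455/8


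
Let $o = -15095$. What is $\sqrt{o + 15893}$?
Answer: $\sqrt{798} \approx 28.249$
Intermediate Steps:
$\sqrt{o + 15893} = \sqrt{-15095 + 15893} = \sqrt{798}$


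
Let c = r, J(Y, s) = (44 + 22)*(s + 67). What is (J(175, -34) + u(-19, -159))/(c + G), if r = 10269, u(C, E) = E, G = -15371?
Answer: -2019/5102 ≈ -0.39573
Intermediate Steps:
J(Y, s) = 4422 + 66*s (J(Y, s) = 66*(67 + s) = 4422 + 66*s)
c = 10269
(J(175, -34) + u(-19, -159))/(c + G) = ((4422 + 66*(-34)) - 159)/(10269 - 15371) = ((4422 - 2244) - 159)/(-5102) = (2178 - 159)*(-1/5102) = 2019*(-1/5102) = -2019/5102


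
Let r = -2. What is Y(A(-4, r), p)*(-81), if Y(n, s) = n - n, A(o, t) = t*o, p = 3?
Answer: 0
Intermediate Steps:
A(o, t) = o*t
Y(n, s) = 0
Y(A(-4, r), p)*(-81) = 0*(-81) = 0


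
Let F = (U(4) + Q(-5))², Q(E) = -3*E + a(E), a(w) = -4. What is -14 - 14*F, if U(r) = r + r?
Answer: -5068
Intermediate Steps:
U(r) = 2*r
Q(E) = -4 - 3*E (Q(E) = -3*E - 4 = -4 - 3*E)
F = 361 (F = (2*4 + (-4 - 3*(-5)))² = (8 + (-4 + 15))² = (8 + 11)² = 19² = 361)
-14 - 14*F = -14 - 14*361 = -14 - 5054 = -5068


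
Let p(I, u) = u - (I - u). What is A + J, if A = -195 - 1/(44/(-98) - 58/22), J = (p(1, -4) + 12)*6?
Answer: -293812/1663 ≈ -176.68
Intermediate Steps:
p(I, u) = -I + 2*u (p(I, u) = u + (u - I) = -I + 2*u)
J = 18 (J = ((-1*1 + 2*(-4)) + 12)*6 = ((-1 - 8) + 12)*6 = (-9 + 12)*6 = 3*6 = 18)
A = -323746/1663 (A = -195 - 1/(44*(-1/98) - 58*1/22) = -195 - 1/(-22/49 - 29/11) = -195 - 1/(-1663/539) = -195 - 1*(-539/1663) = -195 + 539/1663 = -323746/1663 ≈ -194.68)
A + J = -323746/1663 + 18 = -293812/1663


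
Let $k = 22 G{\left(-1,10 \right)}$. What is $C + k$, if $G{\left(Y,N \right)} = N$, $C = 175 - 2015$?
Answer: $-1620$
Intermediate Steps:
$C = -1840$
$k = 220$ ($k = 22 \cdot 10 = 220$)
$C + k = -1840 + 220 = -1620$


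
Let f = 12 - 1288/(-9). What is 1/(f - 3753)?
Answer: -9/32381 ≈ -0.00027794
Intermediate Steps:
f = 1396/9 (f = 12 - 1288*(-1)/9 = 12 - 28*(-46/9) = 12 + 1288/9 = 1396/9 ≈ 155.11)
1/(f - 3753) = 1/(1396/9 - 3753) = 1/(-32381/9) = -9/32381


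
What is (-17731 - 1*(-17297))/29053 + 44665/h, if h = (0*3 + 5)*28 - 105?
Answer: 259527411/203371 ≈ 1276.1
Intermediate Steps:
h = 35 (h = (0 + 5)*28 - 105 = 5*28 - 105 = 140 - 105 = 35)
(-17731 - 1*(-17297))/29053 + 44665/h = (-17731 - 1*(-17297))/29053 + 44665/35 = (-17731 + 17297)*(1/29053) + 44665*(1/35) = -434*1/29053 + 8933/7 = -434/29053 + 8933/7 = 259527411/203371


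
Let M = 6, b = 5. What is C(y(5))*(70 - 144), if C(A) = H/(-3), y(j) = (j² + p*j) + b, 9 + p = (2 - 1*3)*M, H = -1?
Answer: -74/3 ≈ -24.667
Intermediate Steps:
p = -15 (p = -9 + (2 - 1*3)*6 = -9 + (2 - 3)*6 = -9 - 1*6 = -9 - 6 = -15)
y(j) = 5 + j² - 15*j (y(j) = (j² - 15*j) + 5 = 5 + j² - 15*j)
C(A) = ⅓ (C(A) = -1/(-3) = -1*(-⅓) = ⅓)
C(y(5))*(70 - 144) = (70 - 144)/3 = (⅓)*(-74) = -74/3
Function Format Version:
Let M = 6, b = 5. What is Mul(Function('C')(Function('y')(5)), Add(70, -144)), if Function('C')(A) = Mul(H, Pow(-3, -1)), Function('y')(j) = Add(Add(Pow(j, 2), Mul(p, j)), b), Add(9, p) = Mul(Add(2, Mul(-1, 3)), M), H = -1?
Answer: Rational(-74, 3) ≈ -24.667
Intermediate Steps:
p = -15 (p = Add(-9, Mul(Add(2, Mul(-1, 3)), 6)) = Add(-9, Mul(Add(2, -3), 6)) = Add(-9, Mul(-1, 6)) = Add(-9, -6) = -15)
Function('y')(j) = Add(5, Pow(j, 2), Mul(-15, j)) (Function('y')(j) = Add(Add(Pow(j, 2), Mul(-15, j)), 5) = Add(5, Pow(j, 2), Mul(-15, j)))
Function('C')(A) = Rational(1, 3) (Function('C')(A) = Mul(-1, Pow(-3, -1)) = Mul(-1, Rational(-1, 3)) = Rational(1, 3))
Mul(Function('C')(Function('y')(5)), Add(70, -144)) = Mul(Rational(1, 3), Add(70, -144)) = Mul(Rational(1, 3), -74) = Rational(-74, 3)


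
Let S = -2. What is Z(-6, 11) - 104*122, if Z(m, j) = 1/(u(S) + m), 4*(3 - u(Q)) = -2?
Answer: -63442/5 ≈ -12688.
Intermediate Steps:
u(Q) = 7/2 (u(Q) = 3 - ¼*(-2) = 3 + ½ = 7/2)
Z(m, j) = 1/(7/2 + m)
Z(-6, 11) - 104*122 = 2/(7 + 2*(-6)) - 104*122 = 2/(7 - 12) - 12688 = 2/(-5) - 12688 = 2*(-⅕) - 12688 = -⅖ - 12688 = -63442/5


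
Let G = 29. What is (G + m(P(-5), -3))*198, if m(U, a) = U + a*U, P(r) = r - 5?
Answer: 9702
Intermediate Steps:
P(r) = -5 + r
m(U, a) = U + U*a
(G + m(P(-5), -3))*198 = (29 + (-5 - 5)*(1 - 3))*198 = (29 - 10*(-2))*198 = (29 + 20)*198 = 49*198 = 9702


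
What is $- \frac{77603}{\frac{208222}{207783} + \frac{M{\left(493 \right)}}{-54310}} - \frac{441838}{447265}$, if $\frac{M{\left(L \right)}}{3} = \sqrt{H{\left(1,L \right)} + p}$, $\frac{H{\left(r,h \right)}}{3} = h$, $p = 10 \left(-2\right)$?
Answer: $- \frac{340723308759832579364097351766}{4399795282639724919784105} - \frac{545883029308985504310 \sqrt{1459}}{127882438094455018741} \approx -77604.0$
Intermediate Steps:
$p = -20$
$H{\left(r,h \right)} = 3 h$
$M{\left(L \right)} = 3 \sqrt{-20 + 3 L}$ ($M{\left(L \right)} = 3 \sqrt{3 L - 20} = 3 \sqrt{-20 + 3 L}$)
$- \frac{77603}{\frac{208222}{207783} + \frac{M{\left(493 \right)}}{-54310}} - \frac{441838}{447265} = - \frac{77603}{\frac{208222}{207783} + \frac{3 \sqrt{-20 + 3 \cdot 493}}{-54310}} - \frac{441838}{447265} = - \frac{77603}{208222 \cdot \frac{1}{207783} + 3 \sqrt{-20 + 1479} \left(- \frac{1}{54310}\right)} - \frac{441838}{447265} = - \frac{77603}{\frac{208222}{207783} + 3 \sqrt{1459} \left(- \frac{1}{54310}\right)} - \frac{441838}{447265} = - \frac{77603}{\frac{208222}{207783} - \frac{3 \sqrt{1459}}{54310}} - \frac{441838}{447265} = - \frac{441838}{447265} - \frac{77603}{\frac{208222}{207783} - \frac{3 \sqrt{1459}}{54310}}$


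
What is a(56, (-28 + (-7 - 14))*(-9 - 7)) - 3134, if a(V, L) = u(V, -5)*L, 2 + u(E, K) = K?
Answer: -8622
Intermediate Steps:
u(E, K) = -2 + K
a(V, L) = -7*L (a(V, L) = (-2 - 5)*L = -7*L)
a(56, (-28 + (-7 - 14))*(-9 - 7)) - 3134 = -7*(-28 + (-7 - 14))*(-9 - 7) - 3134 = -7*(-28 - 21)*(-16) - 3134 = -(-343)*(-16) - 3134 = -7*784 - 3134 = -5488 - 3134 = -8622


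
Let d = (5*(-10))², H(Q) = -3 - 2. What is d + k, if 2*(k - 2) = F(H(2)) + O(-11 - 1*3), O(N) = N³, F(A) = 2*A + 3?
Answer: 2253/2 ≈ 1126.5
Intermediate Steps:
H(Q) = -5
F(A) = 3 + 2*A
k = -2747/2 (k = 2 + ((3 + 2*(-5)) + (-11 - 1*3)³)/2 = 2 + ((3 - 10) + (-11 - 3)³)/2 = 2 + (-7 + (-14)³)/2 = 2 + (-7 - 2744)/2 = 2 + (½)*(-2751) = 2 - 2751/2 = -2747/2 ≈ -1373.5)
d = 2500 (d = (-50)² = 2500)
d + k = 2500 - 2747/2 = 2253/2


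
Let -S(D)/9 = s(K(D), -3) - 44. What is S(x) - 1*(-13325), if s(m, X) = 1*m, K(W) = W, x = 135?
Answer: 12506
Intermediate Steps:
s(m, X) = m
S(D) = 396 - 9*D (S(D) = -9*(D - 44) = -9*(-44 + D) = 396 - 9*D)
S(x) - 1*(-13325) = (396 - 9*135) - 1*(-13325) = (396 - 1215) + 13325 = -819 + 13325 = 12506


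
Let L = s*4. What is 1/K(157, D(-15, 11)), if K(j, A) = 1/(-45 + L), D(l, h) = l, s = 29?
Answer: 71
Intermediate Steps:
L = 116 (L = 29*4 = 116)
K(j, A) = 1/71 (K(j, A) = 1/(-45 + 116) = 1/71)
1/K(157, D(-15, 11)) = 1/(1/71) = 71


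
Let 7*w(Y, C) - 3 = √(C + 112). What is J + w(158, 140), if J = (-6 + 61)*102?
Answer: 39273/7 + 6*√7/7 ≈ 5612.7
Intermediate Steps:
w(Y, C) = 3/7 + √(112 + C)/7 (w(Y, C) = 3/7 + √(C + 112)/7 = 3/7 + √(112 + C)/7)
J = 5610 (J = 55*102 = 5610)
J + w(158, 140) = 5610 + (3/7 + √(112 + 140)/7) = 5610 + (3/7 + √252/7) = 5610 + (3/7 + (6*√7)/7) = 5610 + (3/7 + 6*√7/7) = 39273/7 + 6*√7/7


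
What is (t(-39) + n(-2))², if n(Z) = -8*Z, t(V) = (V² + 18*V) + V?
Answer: 633616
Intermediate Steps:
t(V) = V² + 19*V
(t(-39) + n(-2))² = (-39*(19 - 39) - 8*(-2))² = (-39*(-20) + 16)² = (780 + 16)² = 796² = 633616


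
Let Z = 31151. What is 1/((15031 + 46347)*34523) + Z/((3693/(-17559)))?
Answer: -386341870405256051/2608430766314 ≈ -1.4811e+5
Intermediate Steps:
1/((15031 + 46347)*34523) + Z/((3693/(-17559))) = 1/((15031 + 46347)*34523) + 31151/((3693/(-17559))) = (1/34523)/61378 + 31151/((3693*(-1/17559))) = (1/61378)*(1/34523) + 31151/(-1231/5853) = 1/2118952694 + 31151*(-5853/1231) = 1/2118952694 - 182326803/1231 = -386341870405256051/2608430766314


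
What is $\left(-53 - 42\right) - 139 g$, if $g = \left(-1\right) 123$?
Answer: $17002$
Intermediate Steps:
$g = -123$
$\left(-53 - 42\right) - 139 g = \left(-53 - 42\right) - -17097 = -95 + 17097 = 17002$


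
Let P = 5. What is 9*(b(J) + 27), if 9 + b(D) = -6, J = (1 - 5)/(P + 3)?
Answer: 108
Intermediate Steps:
J = -½ (J = (1 - 5)/(5 + 3) = -4/8 = -4*⅛ = -½ ≈ -0.50000)
b(D) = -15 (b(D) = -9 - 6 = -15)
9*(b(J) + 27) = 9*(-15 + 27) = 9*12 = 108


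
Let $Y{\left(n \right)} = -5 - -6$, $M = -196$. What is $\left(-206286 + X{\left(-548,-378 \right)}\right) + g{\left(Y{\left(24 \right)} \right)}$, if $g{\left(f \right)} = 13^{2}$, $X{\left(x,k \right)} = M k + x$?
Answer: $-132577$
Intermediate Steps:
$Y{\left(n \right)} = 1$ ($Y{\left(n \right)} = -5 + 6 = 1$)
$X{\left(x,k \right)} = x - 196 k$ ($X{\left(x,k \right)} = - 196 k + x = x - 196 k$)
$g{\left(f \right)} = 169$
$\left(-206286 + X{\left(-548,-378 \right)}\right) + g{\left(Y{\left(24 \right)} \right)} = \left(-206286 - -73540\right) + 169 = \left(-206286 + \left(-548 + 74088\right)\right) + 169 = \left(-206286 + 73540\right) + 169 = -132746 + 169 = -132577$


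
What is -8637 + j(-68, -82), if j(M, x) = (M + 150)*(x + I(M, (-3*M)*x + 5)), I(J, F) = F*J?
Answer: 93232087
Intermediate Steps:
j(M, x) = (150 + M)*(x + M*(5 - 3*M*x)) (j(M, x) = (M + 150)*(x + ((-3*M)*x + 5)*M) = (150 + M)*(x + (-3*M*x + 5)*M) = (150 + M)*(x + (5 - 3*M*x)*M) = (150 + M)*(x + M*(5 - 3*M*x)))
-8637 + j(-68, -82) = -8637 + (150*(-82) - 68*(-82) + (-68)²*(5 - 3*(-68)*(-82)) - 150*(-68)*(-5 + 3*(-68)*(-82))) = -8637 + (-12300 + 5576 + 4624*(5 - 16728) - 150*(-68)*(-5 + 16728)) = -8637 + (-12300 + 5576 + 4624*(-16723) - 150*(-68)*16723) = -8637 + (-12300 + 5576 - 77327152 + 170574600) = -8637 + 93240724 = 93232087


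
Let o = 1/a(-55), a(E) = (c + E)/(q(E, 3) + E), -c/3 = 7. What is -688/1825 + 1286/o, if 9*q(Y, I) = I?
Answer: 133747942/74825 ≈ 1787.5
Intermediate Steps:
c = -21 (c = -3*7 = -21)
q(Y, I) = I/9
a(E) = (-21 + E)/(⅓ + E) (a(E) = (-21 + E)/((⅑)*3 + E) = (-21 + E)/(⅓ + E))
o = 41/57 (o = 1/(3*(-21 - 55)/(1 + 3*(-55))) = 1/(3*(-76)/(1 - 165)) = 1/(3*(-76)/(-164)) = 1/(3*(-1/164)*(-76)) = 1/(57/41) = 41/57 ≈ 0.71930)
-688/1825 + 1286/o = -688/1825 + 1286/(41/57) = -688*1/1825 + 1286*(57/41) = -688/1825 + 73302/41 = 133747942/74825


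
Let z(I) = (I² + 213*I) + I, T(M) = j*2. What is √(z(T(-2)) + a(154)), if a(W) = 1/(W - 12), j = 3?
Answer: √26616622/142 ≈ 36.332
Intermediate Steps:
a(W) = 1/(-12 + W)
T(M) = 6 (T(M) = 3*2 = 6)
z(I) = I² + 214*I
√(z(T(-2)) + a(154)) = √(6*(214 + 6) + 1/(-12 + 154)) = √(6*220 + 1/142) = √(1320 + 1/142) = √(187441/142) = √26616622/142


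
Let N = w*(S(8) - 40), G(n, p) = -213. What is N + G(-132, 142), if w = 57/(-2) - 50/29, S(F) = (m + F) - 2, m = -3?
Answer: 52507/58 ≈ 905.29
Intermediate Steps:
S(F) = -5 + F (S(F) = (-3 + F) - 2 = -5 + F)
w = -1753/58 (w = 57*(-1/2) - 50*1/29 = -57/2 - 50/29 = -1753/58 ≈ -30.224)
N = 64861/58 (N = -1753*((-5 + 8) - 40)/58 = -1753*(3 - 40)/58 = -1753/58*(-37) = 64861/58 ≈ 1118.3)
N + G(-132, 142) = 64861/58 - 213 = 52507/58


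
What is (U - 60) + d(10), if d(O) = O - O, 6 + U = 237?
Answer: 171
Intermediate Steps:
U = 231 (U = -6 + 237 = 231)
d(O) = 0
(U - 60) + d(10) = (231 - 60) + 0 = 171 + 0 = 171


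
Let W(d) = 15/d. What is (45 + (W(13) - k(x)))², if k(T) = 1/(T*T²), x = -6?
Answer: 16799529769/7884864 ≈ 2130.6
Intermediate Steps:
k(T) = T⁻³ (k(T) = 1/(T³) = T⁻³)
(45 + (W(13) - k(x)))² = (45 + (15/13 - 1/(-6)³))² = (45 + (15*(1/13) - 1*(-1/216)))² = (45 + (15/13 + 1/216))² = (45 + 3253/2808)² = (129613/2808)² = 16799529769/7884864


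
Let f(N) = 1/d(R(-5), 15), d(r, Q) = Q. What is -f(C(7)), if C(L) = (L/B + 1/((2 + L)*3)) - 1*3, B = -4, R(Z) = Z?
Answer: -1/15 ≈ -0.066667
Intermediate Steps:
C(L) = -3 - L/4 + 1/(3*(2 + L)) (C(L) = (L/(-4) + 1/((2 + L)*3)) - 1*3 = (L*(-1/4) + (1/3)/(2 + L)) - 3 = (-L/4 + 1/(3*(2 + L))) - 3 = -3 - L/4 + 1/(3*(2 + L)))
f(N) = 1/15
-f(C(7)) = -1*1/15 = -1/15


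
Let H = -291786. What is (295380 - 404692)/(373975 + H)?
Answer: -109312/82189 ≈ -1.3300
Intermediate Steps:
(295380 - 404692)/(373975 + H) = (295380 - 404692)/(373975 - 291786) = -109312/82189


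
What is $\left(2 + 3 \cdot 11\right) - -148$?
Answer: $183$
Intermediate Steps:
$\left(2 + 3 \cdot 11\right) - -148 = \left(2 + 33\right) + 148 = 35 + 148 = 183$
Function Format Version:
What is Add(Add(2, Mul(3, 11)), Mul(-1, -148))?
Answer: 183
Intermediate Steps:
Add(Add(2, Mul(3, 11)), Mul(-1, -148)) = Add(Add(2, 33), 148) = Add(35, 148) = 183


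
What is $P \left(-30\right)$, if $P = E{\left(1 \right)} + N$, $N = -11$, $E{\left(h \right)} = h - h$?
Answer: $330$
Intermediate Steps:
$E{\left(h \right)} = 0$
$P = -11$ ($P = 0 - 11 = -11$)
$P \left(-30\right) = \left(-11\right) \left(-30\right) = 330$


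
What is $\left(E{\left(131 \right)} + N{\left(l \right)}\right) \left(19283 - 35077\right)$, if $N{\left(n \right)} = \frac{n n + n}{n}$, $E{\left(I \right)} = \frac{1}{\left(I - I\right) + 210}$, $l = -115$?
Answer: $\frac{189046283}{105} \approx 1.8004 \cdot 10^{6}$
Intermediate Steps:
$E{\left(I \right)} = \frac{1}{210}$ ($E{\left(I \right)} = \frac{1}{0 + 210} = \frac{1}{210}$)
$N{\left(n \right)} = \frac{n + n^{2}}{n}$ ($N{\left(n \right)} = \frac{n^{2} + n}{n} = \frac{n + n^{2}}{n}$)
$\left(E{\left(131 \right)} + N{\left(l \right)}\right) \left(19283 - 35077\right) = \left(\frac{1}{210} + \left(1 - 115\right)\right) \left(19283 - 35077\right) = \left(\frac{1}{210} - 114\right) \left(-15794\right) = \left(- \frac{23939}{210}\right) \left(-15794\right) = \frac{189046283}{105}$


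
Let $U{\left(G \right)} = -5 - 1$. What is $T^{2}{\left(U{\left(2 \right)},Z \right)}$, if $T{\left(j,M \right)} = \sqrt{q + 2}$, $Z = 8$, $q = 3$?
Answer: $5$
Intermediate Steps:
$U{\left(G \right)} = -6$
$T{\left(j,M \right)} = \sqrt{5}$ ($T{\left(j,M \right)} = \sqrt{3 + 2} = \sqrt{5}$)
$T^{2}{\left(U{\left(2 \right)},Z \right)} = \left(\sqrt{5}\right)^{2} = 5$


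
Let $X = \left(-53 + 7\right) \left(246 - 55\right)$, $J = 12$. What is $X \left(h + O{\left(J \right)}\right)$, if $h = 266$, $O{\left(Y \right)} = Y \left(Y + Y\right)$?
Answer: $-4867444$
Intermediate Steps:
$O{\left(Y \right)} = 2 Y^{2}$ ($O{\left(Y \right)} = Y 2 Y = 2 Y^{2}$)
$X = -8786$ ($X = \left(-46\right) 191 = -8786$)
$X \left(h + O{\left(J \right)}\right) = - 8786 \left(266 + 2 \cdot 12^{2}\right) = - 8786 \left(266 + 2 \cdot 144\right) = - 8786 \left(266 + 288\right) = \left(-8786\right) 554 = -4867444$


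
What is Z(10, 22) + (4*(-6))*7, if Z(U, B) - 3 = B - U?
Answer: -153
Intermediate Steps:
Z(U, B) = 3 + B - U (Z(U, B) = 3 + (B - U) = 3 + B - U)
Z(10, 22) + (4*(-6))*7 = (3 + 22 - 1*10) + (4*(-6))*7 = (3 + 22 - 10) - 24*7 = 15 - 168 = -153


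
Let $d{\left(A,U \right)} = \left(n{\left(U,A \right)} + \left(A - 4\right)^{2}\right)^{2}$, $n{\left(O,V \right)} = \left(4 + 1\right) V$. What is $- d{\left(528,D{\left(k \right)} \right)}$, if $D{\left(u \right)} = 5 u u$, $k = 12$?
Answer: $-76848710656$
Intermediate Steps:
$n{\left(O,V \right)} = 5 V$
$D{\left(u \right)} = 5 u^{2}$
$d{\left(A,U \right)} = \left(\left(-4 + A\right)^{2} + 5 A\right)^{2}$ ($d{\left(A,U \right)} = \left(5 A + \left(A - 4\right)^{2}\right)^{2} = \left(5 A + \left(-4 + A\right)^{2}\right)^{2} = \left(\left(-4 + A\right)^{2} + 5 A\right)^{2}$)
$- d{\left(528,D{\left(k \right)} \right)} = - \left(\left(-4 + 528\right)^{2} + 5 \cdot 528\right)^{2} = - \left(524^{2} + 2640\right)^{2} = - \left(274576 + 2640\right)^{2} = - 277216^{2} = \left(-1\right) 76848710656 = -76848710656$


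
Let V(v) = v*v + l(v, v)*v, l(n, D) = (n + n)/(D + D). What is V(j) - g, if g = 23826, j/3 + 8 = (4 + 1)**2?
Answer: -21174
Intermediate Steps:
j = 51 (j = -24 + 3*(4 + 1)**2 = -24 + 3*5**2 = -24 + 3*25 = -24 + 75 = 51)
l(n, D) = n/D (l(n, D) = (2*n)/((2*D)) = (2*n)*(1/(2*D)) = n/D)
V(v) = v + v**2 (V(v) = v*v + (v/v)*v = v**2 + 1*v = v**2 + v = v + v**2)
V(j) - g = 51*(1 + 51) - 1*23826 = 51*52 - 23826 = 2652 - 23826 = -21174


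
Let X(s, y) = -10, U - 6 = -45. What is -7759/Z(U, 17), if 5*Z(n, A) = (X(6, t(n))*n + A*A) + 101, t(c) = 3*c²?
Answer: -7759/156 ≈ -49.737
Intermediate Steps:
U = -39 (U = 6 - 45 = -39)
Z(n, A) = 101/5 - 2*n + A²/5 (Z(n, A) = ((-10*n + A*A) + 101)/5 = ((-10*n + A²) + 101)/5 = ((A² - 10*n) + 101)/5 = (101 + A² - 10*n)/5 = 101/5 - 2*n + A²/5)
-7759/Z(U, 17) = -7759/(101/5 - 2*(-39) + (⅕)*17²) = -7759/(101/5 + 78 + (⅕)*289) = -7759/(101/5 + 78 + 289/5) = -7759/156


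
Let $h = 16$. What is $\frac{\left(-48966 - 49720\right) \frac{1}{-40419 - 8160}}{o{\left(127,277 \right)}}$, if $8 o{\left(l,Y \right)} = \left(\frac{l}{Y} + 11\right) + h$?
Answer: $\frac{109344088}{184745937} \approx 0.59186$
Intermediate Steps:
$o{\left(l,Y \right)} = \frac{27}{8} + \frac{l}{8 Y}$ ($o{\left(l,Y \right)} = \frac{\left(\frac{l}{Y} + 11\right) + 16}{8} = \frac{\left(11 + \frac{l}{Y}\right) + 16}{8} = \frac{27 + \frac{l}{Y}}{8} = \frac{27}{8} + \frac{l}{8 Y}$)
$\frac{\left(-48966 - 49720\right) \frac{1}{-40419 - 8160}}{o{\left(127,277 \right)}} = \frac{\left(-48966 - 49720\right) \frac{1}{-40419 - 8160}}{\frac{1}{8} \cdot \frac{1}{277} \left(127 + 27 \cdot 277\right)} = \frac{\left(-98686\right) \frac{1}{-48579}}{\frac{1}{8} \cdot \frac{1}{277} \left(127 + 7479\right)} = \frac{\left(-98686\right) \left(- \frac{1}{48579}\right)}{\frac{1}{8} \cdot \frac{1}{277} \cdot 7606} = \frac{98686}{48579 \cdot \frac{3803}{1108}} = \frac{98686}{48579} \cdot \frac{1108}{3803} = \frac{109344088}{184745937}$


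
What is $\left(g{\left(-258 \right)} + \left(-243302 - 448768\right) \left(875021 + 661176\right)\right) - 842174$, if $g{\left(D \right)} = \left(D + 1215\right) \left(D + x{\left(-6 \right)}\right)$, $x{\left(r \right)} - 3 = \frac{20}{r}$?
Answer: $-1063156947189$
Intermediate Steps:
$x{\left(r \right)} = 3 + \frac{20}{r}$
$g{\left(D \right)} = \left(1215 + D\right) \left(- \frac{1}{3} + D\right)$ ($g{\left(D \right)} = \left(D + 1215\right) \left(D + \left(3 + \frac{20}{-6}\right)\right) = \left(1215 + D\right) \left(D + \left(3 + 20 \left(- \frac{1}{6}\right)\right)\right) = \left(1215 + D\right) \left(D + \left(3 - \frac{10}{3}\right)\right) = \left(1215 + D\right) \left(D - \frac{1}{3}\right) = \left(1215 + D\right) \left(- \frac{1}{3} + D\right)$)
$\left(g{\left(-258 \right)} + \left(-243302 - 448768\right) \left(875021 + 661176\right)\right) - 842174 = \left(\left(-405 + \left(-258\right)^{2} + \frac{3644}{3} \left(-258\right)\right) + \left(-243302 - 448768\right) \left(875021 + 661176\right)\right) - 842174 = \left(\left(-405 + 66564 - 313384\right) - 1063155857790\right) - 842174 = \left(-247225 - 1063155857790\right) - 842174 = -1063156105015 - 842174 = -1063156947189$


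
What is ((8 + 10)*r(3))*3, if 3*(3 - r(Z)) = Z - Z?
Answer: 162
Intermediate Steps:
r(Z) = 3 (r(Z) = 3 - (Z - Z)/3 = 3 - ⅓*0 = 3 + 0 = 3)
((8 + 10)*r(3))*3 = ((8 + 10)*3)*3 = (18*3)*3 = 54*3 = 162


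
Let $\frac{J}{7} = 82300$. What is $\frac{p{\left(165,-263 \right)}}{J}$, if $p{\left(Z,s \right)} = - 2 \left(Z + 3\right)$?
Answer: $- \frac{12}{20575} \approx -0.00058323$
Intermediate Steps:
$p{\left(Z,s \right)} = -6 - 2 Z$ ($p{\left(Z,s \right)} = - 2 \left(3 + Z\right) = -6 - 2 Z$)
$J = 576100$ ($J = 7 \cdot 82300 = 576100$)
$\frac{p{\left(165,-263 \right)}}{J} = \frac{-6 - 330}{576100} = \left(-6 - 330\right) \frac{1}{576100} = \left(-336\right) \frac{1}{576100} = - \frac{12}{20575}$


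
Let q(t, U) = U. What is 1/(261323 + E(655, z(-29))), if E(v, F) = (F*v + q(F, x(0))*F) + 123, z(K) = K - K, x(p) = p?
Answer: 1/261446 ≈ 3.8249e-6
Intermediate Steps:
z(K) = 0
E(v, F) = 123 + F*v (E(v, F) = (F*v + 0*F) + 123 = (F*v + 0) + 123 = F*v + 123 = 123 + F*v)
1/(261323 + E(655, z(-29))) = 1/(261323 + (123 + 0*655)) = 1/(261323 + (123 + 0)) = 1/(261323 + 123) = 1/261446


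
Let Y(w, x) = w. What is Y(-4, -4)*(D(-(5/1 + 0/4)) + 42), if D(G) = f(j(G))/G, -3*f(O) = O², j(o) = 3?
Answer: -852/5 ≈ -170.40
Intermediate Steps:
f(O) = -O²/3
D(G) = -3/G (D(G) = (-⅓*3²)/G = (-⅓*9)/G = -3/G)
Y(-4, -4)*(D(-(5/1 + 0/4)) + 42) = -4*(-3*(-1/(5/1 + 0/4)) + 42) = -4*(-3*(-1/(5*1 + 0*(¼))) + 42) = -4*(-3*(-1/(5 + 0)) + 42) = -4*(-3/((-1*5)) + 42) = -4*(-3/(-5) + 42) = -4*(-3*(-⅕) + 42) = -4*(⅗ + 42) = -4*213/5 = -852/5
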